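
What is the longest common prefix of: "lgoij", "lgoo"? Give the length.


Words: lgoij, lgoo
  Position 0: all 'l' => match
  Position 1: all 'g' => match
  Position 2: all 'o' => match
  Position 3: ('i', 'o') => mismatch, stop
LCP = "lgo" (length 3)

3


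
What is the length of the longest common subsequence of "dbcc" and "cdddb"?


LCS of "dbcc" and "cdddb"
DP table:
           c    d    d    d    b
      0    0    0    0    0    0
  d   0    0    1    1    1    1
  b   0    0    1    1    1    2
  c   0    1    1    1    1    2
  c   0    1    1    1    1    2
LCS length = dp[4][5] = 2

2


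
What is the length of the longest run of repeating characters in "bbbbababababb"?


Input: "bbbbababababb"
Scanning for longest run:
  Position 1 ('b'): continues run of 'b', length=2
  Position 2 ('b'): continues run of 'b', length=3
  Position 3 ('b'): continues run of 'b', length=4
  Position 4 ('a'): new char, reset run to 1
  Position 5 ('b'): new char, reset run to 1
  Position 6 ('a'): new char, reset run to 1
  Position 7 ('b'): new char, reset run to 1
  Position 8 ('a'): new char, reset run to 1
  Position 9 ('b'): new char, reset run to 1
  Position 10 ('a'): new char, reset run to 1
  Position 11 ('b'): new char, reset run to 1
  Position 12 ('b'): continues run of 'b', length=2
Longest run: 'b' with length 4

4


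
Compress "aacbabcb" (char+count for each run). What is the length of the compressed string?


Input: aacbabcb
Runs:
  'a' x 2 => "a2"
  'c' x 1 => "c1"
  'b' x 1 => "b1"
  'a' x 1 => "a1"
  'b' x 1 => "b1"
  'c' x 1 => "c1"
  'b' x 1 => "b1"
Compressed: "a2c1b1a1b1c1b1"
Compressed length: 14

14


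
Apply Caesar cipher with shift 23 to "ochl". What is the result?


Caesar cipher: shift "ochl" by 23
  'o' (pos 14) + 23 = pos 11 = 'l'
  'c' (pos 2) + 23 = pos 25 = 'z'
  'h' (pos 7) + 23 = pos 4 = 'e'
  'l' (pos 11) + 23 = pos 8 = 'i'
Result: lzei

lzei


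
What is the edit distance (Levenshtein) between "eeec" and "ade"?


Computing edit distance: "eeec" -> "ade"
DP table:
           a    d    e
      0    1    2    3
  e   1    1    2    2
  e   2    2    2    2
  e   3    3    3    2
  c   4    4    4    3
Edit distance = dp[4][3] = 3

3


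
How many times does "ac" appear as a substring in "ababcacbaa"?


Searching for "ac" in "ababcacbaa"
Scanning each position:
  Position 0: "ab" => no
  Position 1: "ba" => no
  Position 2: "ab" => no
  Position 3: "bc" => no
  Position 4: "ca" => no
  Position 5: "ac" => MATCH
  Position 6: "cb" => no
  Position 7: "ba" => no
  Position 8: "aa" => no
Total occurrences: 1

1


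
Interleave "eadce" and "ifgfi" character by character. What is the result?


Interleaving "eadce" and "ifgfi":
  Position 0: 'e' from first, 'i' from second => "ei"
  Position 1: 'a' from first, 'f' from second => "af"
  Position 2: 'd' from first, 'g' from second => "dg"
  Position 3: 'c' from first, 'f' from second => "cf"
  Position 4: 'e' from first, 'i' from second => "ei"
Result: eiafdgcfei

eiafdgcfei


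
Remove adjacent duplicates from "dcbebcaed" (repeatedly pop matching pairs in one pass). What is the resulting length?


Input: dcbebcaed
Stack-based adjacent duplicate removal:
  Read 'd': push. Stack: d
  Read 'c': push. Stack: dc
  Read 'b': push. Stack: dcb
  Read 'e': push. Stack: dcbe
  Read 'b': push. Stack: dcbeb
  Read 'c': push. Stack: dcbebc
  Read 'a': push. Stack: dcbebca
  Read 'e': push. Stack: dcbebcae
  Read 'd': push. Stack: dcbebcaed
Final stack: "dcbebcaed" (length 9)

9


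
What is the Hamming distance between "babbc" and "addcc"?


Comparing "babbc" and "addcc" position by position:
  Position 0: 'b' vs 'a' => differ
  Position 1: 'a' vs 'd' => differ
  Position 2: 'b' vs 'd' => differ
  Position 3: 'b' vs 'c' => differ
  Position 4: 'c' vs 'c' => same
Total differences (Hamming distance): 4

4


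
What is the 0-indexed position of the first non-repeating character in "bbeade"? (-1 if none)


Input: bbeade
Character frequencies:
  'a': 1
  'b': 2
  'd': 1
  'e': 2
Scanning left to right for freq == 1:
  Position 0 ('b'): freq=2, skip
  Position 1 ('b'): freq=2, skip
  Position 2 ('e'): freq=2, skip
  Position 3 ('a'): unique! => answer = 3

3


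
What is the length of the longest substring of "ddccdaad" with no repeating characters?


Input: "ddccdaad"
Sliding window (track last position of each char):
  Position 0 ('d'): window [0,0] length 1 -- new best
  Position 1 ('d'): repeat (last at 0), move window start to 1
  Position 1 ('d'): window [1,1] length 1
  Position 2 ('c'): window [1,2] length 2 -- new best
  Position 3 ('c'): repeat (last at 2), move window start to 3
  Position 3 ('c'): window [3,3] length 1
  Position 4 ('d'): window [3,4] length 2
  Position 5 ('a'): window [3,5] length 3 -- new best
  Position 6 ('a'): repeat (last at 5), move window start to 6
  Position 6 ('a'): window [6,6] length 1
  Position 7 ('d'): window [6,7] length 2
Longest substring with no repeats: "cda" with length 3

3


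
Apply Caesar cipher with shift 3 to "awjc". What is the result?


Caesar cipher: shift "awjc" by 3
  'a' (pos 0) + 3 = pos 3 = 'd'
  'w' (pos 22) + 3 = pos 25 = 'z'
  'j' (pos 9) + 3 = pos 12 = 'm'
  'c' (pos 2) + 3 = pos 5 = 'f'
Result: dzmf

dzmf


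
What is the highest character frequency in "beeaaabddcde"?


Input: beeaaabddcde
Character counts:
  'a': 3
  'b': 2
  'c': 1
  'd': 3
  'e': 3
Maximum frequency: 3

3


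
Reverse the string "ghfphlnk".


Input: ghfphlnk
Reading characters right to left:
  Position 7: 'k'
  Position 6: 'n'
  Position 5: 'l'
  Position 4: 'h'
  Position 3: 'p'
  Position 2: 'f'
  Position 1: 'h'
  Position 0: 'g'
Reversed: knlhpfhg

knlhpfhg


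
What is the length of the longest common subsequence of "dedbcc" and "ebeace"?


LCS of "dedbcc" and "ebeace"
DP table:
           e    b    e    a    c    e
      0    0    0    0    0    0    0
  d   0    0    0    0    0    0    0
  e   0    1    1    1    1    1    1
  d   0    1    1    1    1    1    1
  b   0    1    2    2    2    2    2
  c   0    1    2    2    2    3    3
  c   0    1    2    2    2    3    3
LCS length = dp[6][6] = 3

3


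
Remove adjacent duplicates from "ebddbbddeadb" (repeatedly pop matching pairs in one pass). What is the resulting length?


Input: ebddbbddeadb
Stack-based adjacent duplicate removal:
  Read 'e': push. Stack: e
  Read 'b': push. Stack: eb
  Read 'd': push. Stack: ebd
  Read 'd': matches stack top 'd' => pop. Stack: eb
  Read 'b': matches stack top 'b' => pop. Stack: e
  Read 'b': push. Stack: eb
  Read 'd': push. Stack: ebd
  Read 'd': matches stack top 'd' => pop. Stack: eb
  Read 'e': push. Stack: ebe
  Read 'a': push. Stack: ebea
  Read 'd': push. Stack: ebead
  Read 'b': push. Stack: ebeadb
Final stack: "ebeadb" (length 6)

6


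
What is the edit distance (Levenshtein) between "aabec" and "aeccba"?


Computing edit distance: "aabec" -> "aeccba"
DP table:
           a    e    c    c    b    a
      0    1    2    3    4    5    6
  a   1    0    1    2    3    4    5
  a   2    1    1    2    3    4    4
  b   3    2    2    2    3    3    4
  e   4    3    2    3    3    4    4
  c   5    4    3    2    3    4    5
Edit distance = dp[5][6] = 5

5


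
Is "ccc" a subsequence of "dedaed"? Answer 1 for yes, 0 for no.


Check if "ccc" is a subsequence of "dedaed"
Greedy scan:
  Position 0 ('d'): no match needed
  Position 1 ('e'): no match needed
  Position 2 ('d'): no match needed
  Position 3 ('a'): no match needed
  Position 4 ('e'): no match needed
  Position 5 ('d'): no match needed
Only matched 0/3 characters => not a subsequence

0


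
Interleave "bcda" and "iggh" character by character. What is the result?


Interleaving "bcda" and "iggh":
  Position 0: 'b' from first, 'i' from second => "bi"
  Position 1: 'c' from first, 'g' from second => "cg"
  Position 2: 'd' from first, 'g' from second => "dg"
  Position 3: 'a' from first, 'h' from second => "ah"
Result: bicgdgah

bicgdgah


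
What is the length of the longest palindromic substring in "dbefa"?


Input: "dbefa"
Checking substrings for palindromes:
  No multi-char palindromic substrings found
Longest palindromic substring: "d" with length 1

1


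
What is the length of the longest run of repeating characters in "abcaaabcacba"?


Input: "abcaaabcacba"
Scanning for longest run:
  Position 1 ('b'): new char, reset run to 1
  Position 2 ('c'): new char, reset run to 1
  Position 3 ('a'): new char, reset run to 1
  Position 4 ('a'): continues run of 'a', length=2
  Position 5 ('a'): continues run of 'a', length=3
  Position 6 ('b'): new char, reset run to 1
  Position 7 ('c'): new char, reset run to 1
  Position 8 ('a'): new char, reset run to 1
  Position 9 ('c'): new char, reset run to 1
  Position 10 ('b'): new char, reset run to 1
  Position 11 ('a'): new char, reset run to 1
Longest run: 'a' with length 3

3


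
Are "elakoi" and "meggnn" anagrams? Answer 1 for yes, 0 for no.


Strings: "elakoi", "meggnn"
Sorted first:  aeiklo
Sorted second: eggmnn
Differ at position 0: 'a' vs 'e' => not anagrams

0


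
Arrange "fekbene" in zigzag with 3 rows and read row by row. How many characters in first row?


Zigzag "fekbene" into 3 rows:
Placing characters:
  'f' => row 0
  'e' => row 1
  'k' => row 2
  'b' => row 1
  'e' => row 0
  'n' => row 1
  'e' => row 2
Rows:
  Row 0: "fe"
  Row 1: "ebn"
  Row 2: "ke"
First row length: 2

2


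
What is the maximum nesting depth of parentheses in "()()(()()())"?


Input: "()()(()()())"
Tracking depth:
  Position 0 '(': depth becomes 1
  Position 1 ')': depth becomes 0
  Position 2 '(': depth becomes 1
  Position 3 ')': depth becomes 0
  Position 4 '(': depth becomes 1
  Position 5 '(': depth becomes 2
  Position 6 ')': depth becomes 1
  Position 7 '(': depth becomes 2
  Position 8 ')': depth becomes 1
  Position 9 '(': depth becomes 2
  Position 10 ')': depth becomes 1
  Position 11 ')': depth becomes 0
Maximum depth reached: 2

2


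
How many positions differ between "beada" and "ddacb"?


Comparing "beada" and "ddacb" position by position:
  Position 0: 'b' vs 'd' => DIFFER
  Position 1: 'e' vs 'd' => DIFFER
  Position 2: 'a' vs 'a' => same
  Position 3: 'd' vs 'c' => DIFFER
  Position 4: 'a' vs 'b' => DIFFER
Positions that differ: 4

4


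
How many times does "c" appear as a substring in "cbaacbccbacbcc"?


Searching for "c" in "cbaacbccbacbcc"
Scanning each position:
  Position 0: "c" => MATCH
  Position 1: "b" => no
  Position 2: "a" => no
  Position 3: "a" => no
  Position 4: "c" => MATCH
  Position 5: "b" => no
  Position 6: "c" => MATCH
  Position 7: "c" => MATCH
  Position 8: "b" => no
  Position 9: "a" => no
  Position 10: "c" => MATCH
  Position 11: "b" => no
  Position 12: "c" => MATCH
  Position 13: "c" => MATCH
Total occurrences: 7

7


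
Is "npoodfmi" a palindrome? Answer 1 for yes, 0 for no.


Input: npoodfmi
Reversed: imfdoopn
  Compare pos 0 ('n') with pos 7 ('i'): MISMATCH
  Compare pos 1 ('p') with pos 6 ('m'): MISMATCH
  Compare pos 2 ('o') with pos 5 ('f'): MISMATCH
  Compare pos 3 ('o') with pos 4 ('d'): MISMATCH
Result: not a palindrome

0


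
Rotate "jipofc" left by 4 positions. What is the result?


Input: "jipofc", rotate left by 4
First 4 characters: "jipo"
Remaining characters: "fc"
Concatenate remaining + first: "fc" + "jipo" = "fcjipo"

fcjipo


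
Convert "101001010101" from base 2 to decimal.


Input: "101001010101" in base 2
Positional expansion:
  Digit '1' (value 1) x 2^11 = 2048
  Digit '0' (value 0) x 2^10 = 0
  Digit '1' (value 1) x 2^9 = 512
  Digit '0' (value 0) x 2^8 = 0
  Digit '0' (value 0) x 2^7 = 0
  Digit '1' (value 1) x 2^6 = 64
  Digit '0' (value 0) x 2^5 = 0
  Digit '1' (value 1) x 2^4 = 16
  Digit '0' (value 0) x 2^3 = 0
  Digit '1' (value 1) x 2^2 = 4
  Digit '0' (value 0) x 2^1 = 0
  Digit '1' (value 1) x 2^0 = 1
Sum = 2645

2645


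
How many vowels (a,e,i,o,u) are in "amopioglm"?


Input: amopioglm
Checking each character:
  'a' at position 0: vowel (running total: 1)
  'm' at position 1: consonant
  'o' at position 2: vowel (running total: 2)
  'p' at position 3: consonant
  'i' at position 4: vowel (running total: 3)
  'o' at position 5: vowel (running total: 4)
  'g' at position 6: consonant
  'l' at position 7: consonant
  'm' at position 8: consonant
Total vowels: 4

4


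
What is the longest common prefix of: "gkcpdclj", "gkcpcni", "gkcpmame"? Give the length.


Words: gkcpdclj, gkcpcni, gkcpmame
  Position 0: all 'g' => match
  Position 1: all 'k' => match
  Position 2: all 'c' => match
  Position 3: all 'p' => match
  Position 4: ('d', 'c', 'm') => mismatch, stop
LCP = "gkcp" (length 4)

4


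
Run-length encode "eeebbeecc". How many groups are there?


Input: eeebbeecc
Scanning for consecutive runs:
  Group 1: 'e' x 3 (positions 0-2)
  Group 2: 'b' x 2 (positions 3-4)
  Group 3: 'e' x 2 (positions 5-6)
  Group 4: 'c' x 2 (positions 7-8)
Total groups: 4

4


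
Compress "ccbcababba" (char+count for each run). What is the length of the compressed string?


Input: ccbcababba
Runs:
  'c' x 2 => "c2"
  'b' x 1 => "b1"
  'c' x 1 => "c1"
  'a' x 1 => "a1"
  'b' x 1 => "b1"
  'a' x 1 => "a1"
  'b' x 2 => "b2"
  'a' x 1 => "a1"
Compressed: "c2b1c1a1b1a1b2a1"
Compressed length: 16

16


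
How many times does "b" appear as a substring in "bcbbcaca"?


Searching for "b" in "bcbbcaca"
Scanning each position:
  Position 0: "b" => MATCH
  Position 1: "c" => no
  Position 2: "b" => MATCH
  Position 3: "b" => MATCH
  Position 4: "c" => no
  Position 5: "a" => no
  Position 6: "c" => no
  Position 7: "a" => no
Total occurrences: 3

3


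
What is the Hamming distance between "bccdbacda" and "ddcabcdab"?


Comparing "bccdbacda" and "ddcabcdab" position by position:
  Position 0: 'b' vs 'd' => differ
  Position 1: 'c' vs 'd' => differ
  Position 2: 'c' vs 'c' => same
  Position 3: 'd' vs 'a' => differ
  Position 4: 'b' vs 'b' => same
  Position 5: 'a' vs 'c' => differ
  Position 6: 'c' vs 'd' => differ
  Position 7: 'd' vs 'a' => differ
  Position 8: 'a' vs 'b' => differ
Total differences (Hamming distance): 7

7


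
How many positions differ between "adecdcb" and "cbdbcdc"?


Comparing "adecdcb" and "cbdbcdc" position by position:
  Position 0: 'a' vs 'c' => DIFFER
  Position 1: 'd' vs 'b' => DIFFER
  Position 2: 'e' vs 'd' => DIFFER
  Position 3: 'c' vs 'b' => DIFFER
  Position 4: 'd' vs 'c' => DIFFER
  Position 5: 'c' vs 'd' => DIFFER
  Position 6: 'b' vs 'c' => DIFFER
Positions that differ: 7

7


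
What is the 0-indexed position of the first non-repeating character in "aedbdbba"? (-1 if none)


Input: aedbdbba
Character frequencies:
  'a': 2
  'b': 3
  'd': 2
  'e': 1
Scanning left to right for freq == 1:
  Position 0 ('a'): freq=2, skip
  Position 1 ('e'): unique! => answer = 1

1


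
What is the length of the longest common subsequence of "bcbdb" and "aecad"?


LCS of "bcbdb" and "aecad"
DP table:
           a    e    c    a    d
      0    0    0    0    0    0
  b   0    0    0    0    0    0
  c   0    0    0    1    1    1
  b   0    0    0    1    1    1
  d   0    0    0    1    1    2
  b   0    0    0    1    1    2
LCS length = dp[5][5] = 2

2


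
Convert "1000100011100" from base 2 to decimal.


Input: "1000100011100" in base 2
Positional expansion:
  Digit '1' (value 1) x 2^12 = 4096
  Digit '0' (value 0) x 2^11 = 0
  Digit '0' (value 0) x 2^10 = 0
  Digit '0' (value 0) x 2^9 = 0
  Digit '1' (value 1) x 2^8 = 256
  Digit '0' (value 0) x 2^7 = 0
  Digit '0' (value 0) x 2^6 = 0
  Digit '0' (value 0) x 2^5 = 0
  Digit '1' (value 1) x 2^4 = 16
  Digit '1' (value 1) x 2^3 = 8
  Digit '1' (value 1) x 2^2 = 4
  Digit '0' (value 0) x 2^1 = 0
  Digit '0' (value 0) x 2^0 = 0
Sum = 4380

4380


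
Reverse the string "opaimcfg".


Input: opaimcfg
Reading characters right to left:
  Position 7: 'g'
  Position 6: 'f'
  Position 5: 'c'
  Position 4: 'm'
  Position 3: 'i'
  Position 2: 'a'
  Position 1: 'p'
  Position 0: 'o'
Reversed: gfcmiapo

gfcmiapo


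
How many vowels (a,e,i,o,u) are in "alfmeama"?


Input: alfmeama
Checking each character:
  'a' at position 0: vowel (running total: 1)
  'l' at position 1: consonant
  'f' at position 2: consonant
  'm' at position 3: consonant
  'e' at position 4: vowel (running total: 2)
  'a' at position 5: vowel (running total: 3)
  'm' at position 6: consonant
  'a' at position 7: vowel (running total: 4)
Total vowels: 4

4


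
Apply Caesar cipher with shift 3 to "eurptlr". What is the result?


Caesar cipher: shift "eurptlr" by 3
  'e' (pos 4) + 3 = pos 7 = 'h'
  'u' (pos 20) + 3 = pos 23 = 'x'
  'r' (pos 17) + 3 = pos 20 = 'u'
  'p' (pos 15) + 3 = pos 18 = 's'
  't' (pos 19) + 3 = pos 22 = 'w'
  'l' (pos 11) + 3 = pos 14 = 'o'
  'r' (pos 17) + 3 = pos 20 = 'u'
Result: hxuswou

hxuswou


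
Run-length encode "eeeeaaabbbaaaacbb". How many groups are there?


Input: eeeeaaabbbaaaacbb
Scanning for consecutive runs:
  Group 1: 'e' x 4 (positions 0-3)
  Group 2: 'a' x 3 (positions 4-6)
  Group 3: 'b' x 3 (positions 7-9)
  Group 4: 'a' x 4 (positions 10-13)
  Group 5: 'c' x 1 (positions 14-14)
  Group 6: 'b' x 2 (positions 15-16)
Total groups: 6

6


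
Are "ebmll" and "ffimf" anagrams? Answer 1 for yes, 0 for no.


Strings: "ebmll", "ffimf"
Sorted first:  bellm
Sorted second: fffim
Differ at position 0: 'b' vs 'f' => not anagrams

0


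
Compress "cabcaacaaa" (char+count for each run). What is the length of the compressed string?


Input: cabcaacaaa
Runs:
  'c' x 1 => "c1"
  'a' x 1 => "a1"
  'b' x 1 => "b1"
  'c' x 1 => "c1"
  'a' x 2 => "a2"
  'c' x 1 => "c1"
  'a' x 3 => "a3"
Compressed: "c1a1b1c1a2c1a3"
Compressed length: 14

14


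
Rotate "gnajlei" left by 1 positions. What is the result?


Input: "gnajlei", rotate left by 1
First 1 characters: "g"
Remaining characters: "najlei"
Concatenate remaining + first: "najlei" + "g" = "najleig"

najleig


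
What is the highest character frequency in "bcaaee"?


Input: bcaaee
Character counts:
  'a': 2
  'b': 1
  'c': 1
  'e': 2
Maximum frequency: 2

2


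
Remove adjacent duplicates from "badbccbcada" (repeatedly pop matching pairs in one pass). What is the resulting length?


Input: badbccbcada
Stack-based adjacent duplicate removal:
  Read 'b': push. Stack: b
  Read 'a': push. Stack: ba
  Read 'd': push. Stack: bad
  Read 'b': push. Stack: badb
  Read 'c': push. Stack: badbc
  Read 'c': matches stack top 'c' => pop. Stack: badb
  Read 'b': matches stack top 'b' => pop. Stack: bad
  Read 'c': push. Stack: badc
  Read 'a': push. Stack: badca
  Read 'd': push. Stack: badcad
  Read 'a': push. Stack: badcada
Final stack: "badcada" (length 7)

7


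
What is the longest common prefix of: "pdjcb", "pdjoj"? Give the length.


Words: pdjcb, pdjoj
  Position 0: all 'p' => match
  Position 1: all 'd' => match
  Position 2: all 'j' => match
  Position 3: ('c', 'o') => mismatch, stop
LCP = "pdj" (length 3)

3


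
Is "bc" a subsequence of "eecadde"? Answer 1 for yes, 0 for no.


Check if "bc" is a subsequence of "eecadde"
Greedy scan:
  Position 0 ('e'): no match needed
  Position 1 ('e'): no match needed
  Position 2 ('c'): no match needed
  Position 3 ('a'): no match needed
  Position 4 ('d'): no match needed
  Position 5 ('d'): no match needed
  Position 6 ('e'): no match needed
Only matched 0/2 characters => not a subsequence

0


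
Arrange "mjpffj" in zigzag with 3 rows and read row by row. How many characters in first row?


Zigzag "mjpffj" into 3 rows:
Placing characters:
  'm' => row 0
  'j' => row 1
  'p' => row 2
  'f' => row 1
  'f' => row 0
  'j' => row 1
Rows:
  Row 0: "mf"
  Row 1: "jfj"
  Row 2: "p"
First row length: 2

2


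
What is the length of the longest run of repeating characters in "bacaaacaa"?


Input: "bacaaacaa"
Scanning for longest run:
  Position 1 ('a'): new char, reset run to 1
  Position 2 ('c'): new char, reset run to 1
  Position 3 ('a'): new char, reset run to 1
  Position 4 ('a'): continues run of 'a', length=2
  Position 5 ('a'): continues run of 'a', length=3
  Position 6 ('c'): new char, reset run to 1
  Position 7 ('a'): new char, reset run to 1
  Position 8 ('a'): continues run of 'a', length=2
Longest run: 'a' with length 3

3


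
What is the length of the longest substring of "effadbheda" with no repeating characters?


Input: "effadbheda"
Sliding window (track last position of each char):
  Position 0 ('e'): window [0,0] length 1 -- new best
  Position 1 ('f'): window [0,1] length 2 -- new best
  Position 2 ('f'): repeat (last at 1), move window start to 2
  Position 2 ('f'): window [2,2] length 1
  Position 3 ('a'): window [2,3] length 2
  Position 4 ('d'): window [2,4] length 3 -- new best
  Position 5 ('b'): window [2,5] length 4 -- new best
  Position 6 ('h'): window [2,6] length 5 -- new best
  Position 7 ('e'): window [2,7] length 6 -- new best
  Position 8 ('d'): repeat (last at 4), move window start to 5
  Position 8 ('d'): window [5,8] length 4
  Position 9 ('a'): window [5,9] length 5
Longest substring with no repeats: "fadbhe" with length 6

6


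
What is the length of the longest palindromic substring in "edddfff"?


Input: "edddfff"
Checking substrings for palindromes:
  [1:4] "ddd" (len 3) => palindrome
  [4:7] "fff" (len 3) => palindrome
  [1:3] "dd" (len 2) => palindrome
  [2:4] "dd" (len 2) => palindrome
  [4:6] "ff" (len 2) => palindrome
  [5:7] "ff" (len 2) => palindrome
Longest palindromic substring: "ddd" with length 3

3


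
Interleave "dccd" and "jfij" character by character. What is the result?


Interleaving "dccd" and "jfij":
  Position 0: 'd' from first, 'j' from second => "dj"
  Position 1: 'c' from first, 'f' from second => "cf"
  Position 2: 'c' from first, 'i' from second => "ci"
  Position 3: 'd' from first, 'j' from second => "dj"
Result: djcfcidj

djcfcidj


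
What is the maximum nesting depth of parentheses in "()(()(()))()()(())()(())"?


Input: "()(()(()))()()(())()(())"
Tracking depth:
  Position 0 '(': depth becomes 1
  Position 1 ')': depth becomes 0
  Position 2 '(': depth becomes 1
  Position 3 '(': depth becomes 2
  Position 4 ')': depth becomes 1
  Position 5 '(': depth becomes 2
  Position 6 '(': depth becomes 3
  Position 7 ')': depth becomes 2
  Position 8 ')': depth becomes 1
  Position 9 ')': depth becomes 0
  Position 10 '(': depth becomes 1
  Position 11 ')': depth becomes 0
  Position 12 '(': depth becomes 1
  Position 13 ')': depth becomes 0
  Position 14 '(': depth becomes 1
  Position 15 '(': depth becomes 2
  Position 16 ')': depth becomes 1
  Position 17 ')': depth becomes 0
  Position 18 '(': depth becomes 1
  Position 19 ')': depth becomes 0
  Position 20 '(': depth becomes 1
  Position 21 '(': depth becomes 2
  Position 22 ')': depth becomes 1
  Position 23 ')': depth becomes 0
Maximum depth reached: 3

3


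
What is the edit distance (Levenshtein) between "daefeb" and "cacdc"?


Computing edit distance: "daefeb" -> "cacdc"
DP table:
           c    a    c    d    c
      0    1    2    3    4    5
  d   1    1    2    3    3    4
  a   2    2    1    2    3    4
  e   3    3    2    2    3    4
  f   4    4    3    3    3    4
  e   5    5    4    4    4    4
  b   6    6    5    5    5    5
Edit distance = dp[6][5] = 5

5


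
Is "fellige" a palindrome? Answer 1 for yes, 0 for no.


Input: fellige
Reversed: egillef
  Compare pos 0 ('f') with pos 6 ('e'): MISMATCH
  Compare pos 1 ('e') with pos 5 ('g'): MISMATCH
  Compare pos 2 ('l') with pos 4 ('i'): MISMATCH
Result: not a palindrome

0


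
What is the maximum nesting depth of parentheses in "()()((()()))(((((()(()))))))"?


Input: "()()((()()))(((((()(()))))))"
Tracking depth:
  Position 0 '(': depth becomes 1
  Position 1 ')': depth becomes 0
  Position 2 '(': depth becomes 1
  Position 3 ')': depth becomes 0
  Position 4 '(': depth becomes 1
  Position 5 '(': depth becomes 2
  Position 6 '(': depth becomes 3
  Position 7 ')': depth becomes 2
  Position 8 '(': depth becomes 3
  Position 9 ')': depth becomes 2
  Position 10 ')': depth becomes 1
  Position 11 ')': depth becomes 0
  Position 12 '(': depth becomes 1
  Position 13 '(': depth becomes 2
  Position 14 '(': depth becomes 3
  Position 15 '(': depth becomes 4
  Position 16 '(': depth becomes 5
  Position 17 '(': depth becomes 6
  Position 18 ')': depth becomes 5
  Position 19 '(': depth becomes 6
  Position 20 '(': depth becomes 7
  Position 21 ')': depth becomes 6
  Position 22 ')': depth becomes 5
  Position 23 ')': depth becomes 4
  Position 24 ')': depth becomes 3
  Position 25 ')': depth becomes 2
  Position 26 ')': depth becomes 1
  Position 27 ')': depth becomes 0
Maximum depth reached: 7

7


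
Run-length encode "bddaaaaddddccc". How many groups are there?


Input: bddaaaaddddccc
Scanning for consecutive runs:
  Group 1: 'b' x 1 (positions 0-0)
  Group 2: 'd' x 2 (positions 1-2)
  Group 3: 'a' x 4 (positions 3-6)
  Group 4: 'd' x 4 (positions 7-10)
  Group 5: 'c' x 3 (positions 11-13)
Total groups: 5

5


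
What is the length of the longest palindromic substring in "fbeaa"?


Input: "fbeaa"
Checking substrings for palindromes:
  [3:5] "aa" (len 2) => palindrome
Longest palindromic substring: "aa" with length 2

2


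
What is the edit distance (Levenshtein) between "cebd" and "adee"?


Computing edit distance: "cebd" -> "adee"
DP table:
           a    d    e    e
      0    1    2    3    4
  c   1    1    2    3    4
  e   2    2    2    2    3
  b   3    3    3    3    3
  d   4    4    3    4    4
Edit distance = dp[4][4] = 4

4


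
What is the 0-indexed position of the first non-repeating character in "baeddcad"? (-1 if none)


Input: baeddcad
Character frequencies:
  'a': 2
  'b': 1
  'c': 1
  'd': 3
  'e': 1
Scanning left to right for freq == 1:
  Position 0 ('b'): unique! => answer = 0

0


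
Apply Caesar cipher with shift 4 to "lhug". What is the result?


Caesar cipher: shift "lhug" by 4
  'l' (pos 11) + 4 = pos 15 = 'p'
  'h' (pos 7) + 4 = pos 11 = 'l'
  'u' (pos 20) + 4 = pos 24 = 'y'
  'g' (pos 6) + 4 = pos 10 = 'k'
Result: plyk

plyk


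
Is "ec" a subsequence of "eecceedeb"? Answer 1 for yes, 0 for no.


Check if "ec" is a subsequence of "eecceedeb"
Greedy scan:
  Position 0 ('e'): matches sub[0] = 'e'
  Position 1 ('e'): no match needed
  Position 2 ('c'): matches sub[1] = 'c'
  Position 3 ('c'): no match needed
  Position 4 ('e'): no match needed
  Position 5 ('e'): no match needed
  Position 6 ('d'): no match needed
  Position 7 ('e'): no match needed
  Position 8 ('b'): no match needed
All 2 characters matched => is a subsequence

1


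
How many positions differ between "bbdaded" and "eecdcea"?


Comparing "bbdaded" and "eecdcea" position by position:
  Position 0: 'b' vs 'e' => DIFFER
  Position 1: 'b' vs 'e' => DIFFER
  Position 2: 'd' vs 'c' => DIFFER
  Position 3: 'a' vs 'd' => DIFFER
  Position 4: 'd' vs 'c' => DIFFER
  Position 5: 'e' vs 'e' => same
  Position 6: 'd' vs 'a' => DIFFER
Positions that differ: 6

6


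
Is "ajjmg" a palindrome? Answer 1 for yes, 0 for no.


Input: ajjmg
Reversed: gmjja
  Compare pos 0 ('a') with pos 4 ('g'): MISMATCH
  Compare pos 1 ('j') with pos 3 ('m'): MISMATCH
Result: not a palindrome

0


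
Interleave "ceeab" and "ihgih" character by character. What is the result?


Interleaving "ceeab" and "ihgih":
  Position 0: 'c' from first, 'i' from second => "ci"
  Position 1: 'e' from first, 'h' from second => "eh"
  Position 2: 'e' from first, 'g' from second => "eg"
  Position 3: 'a' from first, 'i' from second => "ai"
  Position 4: 'b' from first, 'h' from second => "bh"
Result: ciehegaibh

ciehegaibh


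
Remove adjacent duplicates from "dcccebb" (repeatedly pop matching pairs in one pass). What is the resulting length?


Input: dcccebb
Stack-based adjacent duplicate removal:
  Read 'd': push. Stack: d
  Read 'c': push. Stack: dc
  Read 'c': matches stack top 'c' => pop. Stack: d
  Read 'c': push. Stack: dc
  Read 'e': push. Stack: dce
  Read 'b': push. Stack: dceb
  Read 'b': matches stack top 'b' => pop. Stack: dce
Final stack: "dce" (length 3)

3


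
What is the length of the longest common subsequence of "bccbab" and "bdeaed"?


LCS of "bccbab" and "bdeaed"
DP table:
           b    d    e    a    e    d
      0    0    0    0    0    0    0
  b   0    1    1    1    1    1    1
  c   0    1    1    1    1    1    1
  c   0    1    1    1    1    1    1
  b   0    1    1    1    1    1    1
  a   0    1    1    1    2    2    2
  b   0    1    1    1    2    2    2
LCS length = dp[6][6] = 2

2


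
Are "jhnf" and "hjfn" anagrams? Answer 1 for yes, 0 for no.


Strings: "jhnf", "hjfn"
Sorted first:  fhjn
Sorted second: fhjn
Sorted forms match => anagrams

1


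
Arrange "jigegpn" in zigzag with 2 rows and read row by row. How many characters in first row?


Zigzag "jigegpn" into 2 rows:
Placing characters:
  'j' => row 0
  'i' => row 1
  'g' => row 0
  'e' => row 1
  'g' => row 0
  'p' => row 1
  'n' => row 0
Rows:
  Row 0: "jggn"
  Row 1: "iep"
First row length: 4

4


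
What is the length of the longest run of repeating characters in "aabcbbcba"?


Input: "aabcbbcba"
Scanning for longest run:
  Position 1 ('a'): continues run of 'a', length=2
  Position 2 ('b'): new char, reset run to 1
  Position 3 ('c'): new char, reset run to 1
  Position 4 ('b'): new char, reset run to 1
  Position 5 ('b'): continues run of 'b', length=2
  Position 6 ('c'): new char, reset run to 1
  Position 7 ('b'): new char, reset run to 1
  Position 8 ('a'): new char, reset run to 1
Longest run: 'a' with length 2

2


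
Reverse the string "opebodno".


Input: opebodno
Reading characters right to left:
  Position 7: 'o'
  Position 6: 'n'
  Position 5: 'd'
  Position 4: 'o'
  Position 3: 'b'
  Position 2: 'e'
  Position 1: 'p'
  Position 0: 'o'
Reversed: ondobepo

ondobepo


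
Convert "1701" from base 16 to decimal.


Input: "1701" in base 16
Positional expansion:
  Digit '1' (value 1) x 16^3 = 4096
  Digit '7' (value 7) x 16^2 = 1792
  Digit '0' (value 0) x 16^1 = 0
  Digit '1' (value 1) x 16^0 = 1
Sum = 5889

5889


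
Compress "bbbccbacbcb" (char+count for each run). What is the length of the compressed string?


Input: bbbccbacbcb
Runs:
  'b' x 3 => "b3"
  'c' x 2 => "c2"
  'b' x 1 => "b1"
  'a' x 1 => "a1"
  'c' x 1 => "c1"
  'b' x 1 => "b1"
  'c' x 1 => "c1"
  'b' x 1 => "b1"
Compressed: "b3c2b1a1c1b1c1b1"
Compressed length: 16

16


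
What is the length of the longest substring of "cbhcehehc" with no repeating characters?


Input: "cbhcehehc"
Sliding window (track last position of each char):
  Position 0 ('c'): window [0,0] length 1 -- new best
  Position 1 ('b'): window [0,1] length 2 -- new best
  Position 2 ('h'): window [0,2] length 3 -- new best
  Position 3 ('c'): repeat (last at 0), move window start to 1
  Position 3 ('c'): window [1,3] length 3
  Position 4 ('e'): window [1,4] length 4 -- new best
  Position 5 ('h'): repeat (last at 2), move window start to 3
  Position 5 ('h'): window [3,5] length 3
  Position 6 ('e'): repeat (last at 4), move window start to 5
  Position 6 ('e'): window [5,6] length 2
  Position 7 ('h'): repeat (last at 5), move window start to 6
  Position 7 ('h'): window [6,7] length 2
  Position 8 ('c'): window [6,8] length 3
Longest substring with no repeats: "bhce" with length 4

4


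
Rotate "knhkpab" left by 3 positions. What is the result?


Input: "knhkpab", rotate left by 3
First 3 characters: "knh"
Remaining characters: "kpab"
Concatenate remaining + first: "kpab" + "knh" = "kpabknh"

kpabknh


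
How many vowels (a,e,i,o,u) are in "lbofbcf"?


Input: lbofbcf
Checking each character:
  'l' at position 0: consonant
  'b' at position 1: consonant
  'o' at position 2: vowel (running total: 1)
  'f' at position 3: consonant
  'b' at position 4: consonant
  'c' at position 5: consonant
  'f' at position 6: consonant
Total vowels: 1

1


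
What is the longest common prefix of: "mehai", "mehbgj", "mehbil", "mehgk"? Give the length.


Words: mehai, mehbgj, mehbil, mehgk
  Position 0: all 'm' => match
  Position 1: all 'e' => match
  Position 2: all 'h' => match
  Position 3: ('a', 'b', 'b', 'g') => mismatch, stop
LCP = "meh" (length 3)

3


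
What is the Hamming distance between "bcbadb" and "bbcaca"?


Comparing "bcbadb" and "bbcaca" position by position:
  Position 0: 'b' vs 'b' => same
  Position 1: 'c' vs 'b' => differ
  Position 2: 'b' vs 'c' => differ
  Position 3: 'a' vs 'a' => same
  Position 4: 'd' vs 'c' => differ
  Position 5: 'b' vs 'a' => differ
Total differences (Hamming distance): 4

4


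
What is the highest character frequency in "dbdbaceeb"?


Input: dbdbaceeb
Character counts:
  'a': 1
  'b': 3
  'c': 1
  'd': 2
  'e': 2
Maximum frequency: 3

3


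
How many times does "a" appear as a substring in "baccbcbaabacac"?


Searching for "a" in "baccbcbaabacac"
Scanning each position:
  Position 0: "b" => no
  Position 1: "a" => MATCH
  Position 2: "c" => no
  Position 3: "c" => no
  Position 4: "b" => no
  Position 5: "c" => no
  Position 6: "b" => no
  Position 7: "a" => MATCH
  Position 8: "a" => MATCH
  Position 9: "b" => no
  Position 10: "a" => MATCH
  Position 11: "c" => no
  Position 12: "a" => MATCH
  Position 13: "c" => no
Total occurrences: 5

5


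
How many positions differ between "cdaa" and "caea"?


Comparing "cdaa" and "caea" position by position:
  Position 0: 'c' vs 'c' => same
  Position 1: 'd' vs 'a' => DIFFER
  Position 2: 'a' vs 'e' => DIFFER
  Position 3: 'a' vs 'a' => same
Positions that differ: 2

2


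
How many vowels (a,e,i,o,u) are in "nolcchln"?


Input: nolcchln
Checking each character:
  'n' at position 0: consonant
  'o' at position 1: vowel (running total: 1)
  'l' at position 2: consonant
  'c' at position 3: consonant
  'c' at position 4: consonant
  'h' at position 5: consonant
  'l' at position 6: consonant
  'n' at position 7: consonant
Total vowels: 1

1


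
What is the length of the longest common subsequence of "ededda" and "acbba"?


LCS of "ededda" and "acbba"
DP table:
           a    c    b    b    a
      0    0    0    0    0    0
  e   0    0    0    0    0    0
  d   0    0    0    0    0    0
  e   0    0    0    0    0    0
  d   0    0    0    0    0    0
  d   0    0    0    0    0    0
  a   0    1    1    1    1    1
LCS length = dp[6][5] = 1

1


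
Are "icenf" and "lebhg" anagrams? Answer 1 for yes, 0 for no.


Strings: "icenf", "lebhg"
Sorted first:  cefin
Sorted second: beghl
Differ at position 0: 'c' vs 'b' => not anagrams

0


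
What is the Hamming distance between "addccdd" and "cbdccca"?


Comparing "addccdd" and "cbdccca" position by position:
  Position 0: 'a' vs 'c' => differ
  Position 1: 'd' vs 'b' => differ
  Position 2: 'd' vs 'd' => same
  Position 3: 'c' vs 'c' => same
  Position 4: 'c' vs 'c' => same
  Position 5: 'd' vs 'c' => differ
  Position 6: 'd' vs 'a' => differ
Total differences (Hamming distance): 4

4


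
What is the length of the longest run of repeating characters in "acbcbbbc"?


Input: "acbcbbbc"
Scanning for longest run:
  Position 1 ('c'): new char, reset run to 1
  Position 2 ('b'): new char, reset run to 1
  Position 3 ('c'): new char, reset run to 1
  Position 4 ('b'): new char, reset run to 1
  Position 5 ('b'): continues run of 'b', length=2
  Position 6 ('b'): continues run of 'b', length=3
  Position 7 ('c'): new char, reset run to 1
Longest run: 'b' with length 3

3


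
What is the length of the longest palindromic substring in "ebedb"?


Input: "ebedb"
Checking substrings for palindromes:
  [0:3] "ebe" (len 3) => palindrome
Longest palindromic substring: "ebe" with length 3

3


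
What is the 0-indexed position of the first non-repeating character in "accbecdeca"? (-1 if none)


Input: accbecdeca
Character frequencies:
  'a': 2
  'b': 1
  'c': 4
  'd': 1
  'e': 2
Scanning left to right for freq == 1:
  Position 0 ('a'): freq=2, skip
  Position 1 ('c'): freq=4, skip
  Position 2 ('c'): freq=4, skip
  Position 3 ('b'): unique! => answer = 3

3


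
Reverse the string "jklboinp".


Input: jklboinp
Reading characters right to left:
  Position 7: 'p'
  Position 6: 'n'
  Position 5: 'i'
  Position 4: 'o'
  Position 3: 'b'
  Position 2: 'l'
  Position 1: 'k'
  Position 0: 'j'
Reversed: pnioblkj

pnioblkj


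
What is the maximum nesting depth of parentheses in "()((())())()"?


Input: "()((())())()"
Tracking depth:
  Position 0 '(': depth becomes 1
  Position 1 ')': depth becomes 0
  Position 2 '(': depth becomes 1
  Position 3 '(': depth becomes 2
  Position 4 '(': depth becomes 3
  Position 5 ')': depth becomes 2
  Position 6 ')': depth becomes 1
  Position 7 '(': depth becomes 2
  Position 8 ')': depth becomes 1
  Position 9 ')': depth becomes 0
  Position 10 '(': depth becomes 1
  Position 11 ')': depth becomes 0
Maximum depth reached: 3

3


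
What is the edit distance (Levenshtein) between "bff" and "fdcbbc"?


Computing edit distance: "bff" -> "fdcbbc"
DP table:
           f    d    c    b    b    c
      0    1    2    3    4    5    6
  b   1    1    2    3    3    4    5
  f   2    1    2    3    4    4    5
  f   3    2    2    3    4    5    5
Edit distance = dp[3][6] = 5

5


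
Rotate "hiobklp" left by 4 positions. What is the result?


Input: "hiobklp", rotate left by 4
First 4 characters: "hiob"
Remaining characters: "klp"
Concatenate remaining + first: "klp" + "hiob" = "klphiob"

klphiob


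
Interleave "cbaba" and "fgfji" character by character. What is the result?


Interleaving "cbaba" and "fgfji":
  Position 0: 'c' from first, 'f' from second => "cf"
  Position 1: 'b' from first, 'g' from second => "bg"
  Position 2: 'a' from first, 'f' from second => "af"
  Position 3: 'b' from first, 'j' from second => "bj"
  Position 4: 'a' from first, 'i' from second => "ai"
Result: cfbgafbjai

cfbgafbjai


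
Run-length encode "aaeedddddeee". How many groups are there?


Input: aaeedddddeee
Scanning for consecutive runs:
  Group 1: 'a' x 2 (positions 0-1)
  Group 2: 'e' x 2 (positions 2-3)
  Group 3: 'd' x 5 (positions 4-8)
  Group 4: 'e' x 3 (positions 9-11)
Total groups: 4

4


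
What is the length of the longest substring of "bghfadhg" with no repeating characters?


Input: "bghfadhg"
Sliding window (track last position of each char):
  Position 0 ('b'): window [0,0] length 1 -- new best
  Position 1 ('g'): window [0,1] length 2 -- new best
  Position 2 ('h'): window [0,2] length 3 -- new best
  Position 3 ('f'): window [0,3] length 4 -- new best
  Position 4 ('a'): window [0,4] length 5 -- new best
  Position 5 ('d'): window [0,5] length 6 -- new best
  Position 6 ('h'): repeat (last at 2), move window start to 3
  Position 6 ('h'): window [3,6] length 4
  Position 7 ('g'): window [3,7] length 5
Longest substring with no repeats: "bghfad" with length 6

6


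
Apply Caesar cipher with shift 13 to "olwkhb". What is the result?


Caesar cipher: shift "olwkhb" by 13
  'o' (pos 14) + 13 = pos 1 = 'b'
  'l' (pos 11) + 13 = pos 24 = 'y'
  'w' (pos 22) + 13 = pos 9 = 'j'
  'k' (pos 10) + 13 = pos 23 = 'x'
  'h' (pos 7) + 13 = pos 20 = 'u'
  'b' (pos 1) + 13 = pos 14 = 'o'
Result: byjxuo

byjxuo


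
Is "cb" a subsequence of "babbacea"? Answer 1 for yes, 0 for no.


Check if "cb" is a subsequence of "babbacea"
Greedy scan:
  Position 0 ('b'): no match needed
  Position 1 ('a'): no match needed
  Position 2 ('b'): no match needed
  Position 3 ('b'): no match needed
  Position 4 ('a'): no match needed
  Position 5 ('c'): matches sub[0] = 'c'
  Position 6 ('e'): no match needed
  Position 7 ('a'): no match needed
Only matched 1/2 characters => not a subsequence

0


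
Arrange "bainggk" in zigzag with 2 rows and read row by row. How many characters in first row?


Zigzag "bainggk" into 2 rows:
Placing characters:
  'b' => row 0
  'a' => row 1
  'i' => row 0
  'n' => row 1
  'g' => row 0
  'g' => row 1
  'k' => row 0
Rows:
  Row 0: "bigk"
  Row 1: "ang"
First row length: 4

4
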